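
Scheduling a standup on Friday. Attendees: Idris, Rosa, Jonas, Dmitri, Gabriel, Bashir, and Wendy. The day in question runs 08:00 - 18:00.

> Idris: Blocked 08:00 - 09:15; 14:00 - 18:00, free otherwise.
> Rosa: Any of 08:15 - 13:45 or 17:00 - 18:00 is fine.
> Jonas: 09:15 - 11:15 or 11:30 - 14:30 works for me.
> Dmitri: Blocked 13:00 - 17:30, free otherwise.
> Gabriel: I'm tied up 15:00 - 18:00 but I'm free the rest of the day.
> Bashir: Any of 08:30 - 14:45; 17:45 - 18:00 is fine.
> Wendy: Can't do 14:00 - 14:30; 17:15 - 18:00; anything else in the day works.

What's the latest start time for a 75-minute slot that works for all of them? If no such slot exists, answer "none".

Idris free: 09:15-14:00 (invert busy blocks within the working day).
Rosa free: 08:15-13:45, 17:00-18:00.
Jonas free: 09:15-11:15, 11:30-14:30.
Dmitri free: 08:00-13:00, 17:30-18:00 (invert busy blocks within the working day).
Gabriel free: 08:00-15:00 (invert busy blocks within the working day).
Bashir free: 08:30-14:45, 17:45-18:00.
Wendy free: 08:00-14:00, 14:30-17:15 (invert busy blocks within the working day).
Idris ∩ Rosa: 09:15-13:45.
Idris ∩ Rosa ∩ Jonas: 09:15-11:15, 11:30-13:45.
Idris ∩ Rosa ∩ Jonas ∩ Dmitri: 09:15-11:15, 11:30-13:00.
Idris ∩ Rosa ∩ Jonas ∩ Dmitri ∩ Gabriel: 09:15-11:15, 11:30-13:00.
Idris ∩ Rosa ∩ Jonas ∩ Dmitri ∩ Gabriel ∩ Bashir: 09:15-11:15, 11:30-13:00.
Idris ∩ Rosa ∩ Jonas ∩ Dmitri ∩ Gabriel ∩ Bashir ∩ Wendy: 09:15-11:15, 11:30-13:00.
Those are the intersection windows.
The last common window of at least 75 minutes is 11:30-13:00; a 75-minute meeting can start as late as 11:45 and still end by 13:00.

11:45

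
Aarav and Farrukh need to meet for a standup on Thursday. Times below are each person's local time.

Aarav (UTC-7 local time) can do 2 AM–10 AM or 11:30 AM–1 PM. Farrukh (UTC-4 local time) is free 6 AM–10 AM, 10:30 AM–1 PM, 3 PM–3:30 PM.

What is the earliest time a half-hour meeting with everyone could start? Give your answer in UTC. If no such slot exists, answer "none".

10:00

Aarav in UTC: 09:00-17:00, 18:30-20:00 (add 7h to convert from UTC-7).
Farrukh in UTC: 10:00-14:00, 14:30-17:00, 19:00-19:30 (add 4h to convert from UTC-4).
Aarav ∩ Farrukh: 10:00-14:00, 14:30-17:00, 19:00-19:30.
The first common window of at least 30 minutes is 10:00-14:00, so the earliest start is 10:00.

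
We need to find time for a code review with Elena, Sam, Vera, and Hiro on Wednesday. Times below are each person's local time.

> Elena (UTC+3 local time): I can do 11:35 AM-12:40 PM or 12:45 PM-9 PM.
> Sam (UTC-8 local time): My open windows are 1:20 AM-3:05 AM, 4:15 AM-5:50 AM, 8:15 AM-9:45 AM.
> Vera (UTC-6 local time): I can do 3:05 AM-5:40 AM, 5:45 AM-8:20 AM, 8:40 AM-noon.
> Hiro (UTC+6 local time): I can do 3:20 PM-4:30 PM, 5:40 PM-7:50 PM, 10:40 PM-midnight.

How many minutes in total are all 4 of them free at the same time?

225

Elena in UTC: 08:35-09:40, 09:45-18:00 (subtract 3h to convert from UTC+3).
Sam in UTC: 09:20-11:05, 12:15-13:50, 16:15-17:45 (add 8h to convert from UTC-8).
Vera in UTC: 09:05-11:40, 11:45-14:20, 14:40-18:00 (add 6h to convert from UTC-6).
Hiro in UTC: 09:20-10:30, 11:40-13:50, 16:40-18:00 (subtract 6h to convert from UTC+6).
Elena ∩ Sam: 09:20-09:40, 09:45-11:05, 12:15-13:50, 16:15-17:45.
Elena ∩ Sam ∩ Vera: 09:20-09:40, 09:45-11:05, 12:15-13:50, 16:15-17:45.
Elena ∩ Sam ∩ Vera ∩ Hiro: 09:20-09:40, 09:45-10:30, 12:15-13:50, 16:40-17:45.
Those are the intersection windows.
Summing the common windows: 20 + 45 + 95 + 65 = 225 minutes.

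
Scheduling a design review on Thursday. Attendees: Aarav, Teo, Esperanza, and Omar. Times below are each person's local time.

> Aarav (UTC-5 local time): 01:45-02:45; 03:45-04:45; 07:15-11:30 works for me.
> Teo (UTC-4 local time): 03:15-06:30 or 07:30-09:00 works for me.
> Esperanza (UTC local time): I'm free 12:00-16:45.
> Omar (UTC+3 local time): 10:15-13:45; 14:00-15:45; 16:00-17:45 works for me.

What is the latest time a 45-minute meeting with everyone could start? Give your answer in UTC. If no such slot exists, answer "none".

Aarav in UTC: 06:45-07:45, 08:45-09:45, 12:15-16:30 (add 5h to convert from UTC-5).
Teo in UTC: 07:15-10:30, 11:30-13:00 (add 4h to convert from UTC-4).
Esperanza in UTC: 12:00-16:45.
Omar in UTC: 07:15-10:45, 11:00-12:45, 13:00-14:45 (subtract 3h to convert from UTC+3).
Aarav ∩ Teo: 07:15-07:45, 08:45-09:45, 12:15-13:00.
Aarav ∩ Teo ∩ Esperanza: 12:15-13:00.
Aarav ∩ Teo ∩ Esperanza ∩ Omar: 12:15-12:45.
So the common availability across everyone is 12:15-12:45.
No common window is at least 45 minutes long.

none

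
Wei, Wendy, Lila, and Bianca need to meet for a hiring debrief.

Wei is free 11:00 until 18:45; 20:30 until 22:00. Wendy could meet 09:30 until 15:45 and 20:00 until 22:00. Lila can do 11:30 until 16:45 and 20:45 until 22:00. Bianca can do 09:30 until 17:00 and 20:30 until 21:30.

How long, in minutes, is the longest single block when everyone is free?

Wei ∩ Wendy: 11:00-15:45, 20:30-22:00.
Wei ∩ Wendy ∩ Lila: 11:30-15:45, 20:45-22:00.
Wei ∩ Wendy ∩ Lila ∩ Bianca: 11:30-15:45, 20:45-21:30.
The longest is 11:30-15:45 at 255 minutes.

255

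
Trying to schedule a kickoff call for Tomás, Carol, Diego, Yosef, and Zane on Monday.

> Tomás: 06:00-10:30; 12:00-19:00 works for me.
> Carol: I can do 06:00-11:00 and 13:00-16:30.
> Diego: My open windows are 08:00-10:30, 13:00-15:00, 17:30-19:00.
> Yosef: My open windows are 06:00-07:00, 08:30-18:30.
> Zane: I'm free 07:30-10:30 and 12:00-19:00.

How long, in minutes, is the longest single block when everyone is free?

Tomás ∩ Carol: 06:00-10:30, 13:00-16:30.
Tomás ∩ Carol ∩ Diego: 08:00-10:30, 13:00-15:00.
Tomás ∩ Carol ∩ Diego ∩ Yosef: 08:30-10:30, 13:00-15:00.
Tomás ∩ Carol ∩ Diego ∩ Yosef ∩ Zane: 08:30-10:30, 13:00-15:00.
The longest is 08:30-10:30 at 120 minutes.

120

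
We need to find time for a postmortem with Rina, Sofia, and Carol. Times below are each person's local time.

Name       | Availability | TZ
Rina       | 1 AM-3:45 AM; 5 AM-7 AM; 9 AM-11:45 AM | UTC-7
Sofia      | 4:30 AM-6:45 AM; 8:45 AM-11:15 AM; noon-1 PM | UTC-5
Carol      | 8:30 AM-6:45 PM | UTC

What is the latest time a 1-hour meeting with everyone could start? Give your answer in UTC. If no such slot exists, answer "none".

Rina in UTC: 08:00-10:45, 12:00-14:00, 16:00-18:45 (add 7h to convert from UTC-7).
Sofia in UTC: 09:30-11:45, 13:45-16:15, 17:00-18:00 (add 5h to convert from UTC-5).
Carol in UTC: 08:30-18:45.
Rina ∩ Sofia: 09:30-10:45, 13:45-14:00, 16:00-16:15, 17:00-18:00.
Rina ∩ Sofia ∩ Carol: 09:30-10:45, 13:45-14:00, 16:00-16:15, 17:00-18:00.
The last common window of at least 60 minutes is 17:00-18:00; a 60-minute meeting can start as late as 17:00 and still end by 18:00.

17:00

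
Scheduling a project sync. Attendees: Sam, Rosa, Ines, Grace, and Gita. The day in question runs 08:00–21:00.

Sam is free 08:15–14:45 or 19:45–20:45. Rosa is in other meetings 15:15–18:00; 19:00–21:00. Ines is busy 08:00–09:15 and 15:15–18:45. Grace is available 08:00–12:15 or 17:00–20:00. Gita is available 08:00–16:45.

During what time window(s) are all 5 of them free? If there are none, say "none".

Sam free: 08:15-14:45, 19:45-20:45.
Rosa free: 08:00-15:15, 18:00-19:00 (invert busy blocks within the working day).
Ines free: 09:15-15:15, 18:45-21:00 (invert busy blocks within the working day).
Grace free: 08:00-12:15, 17:00-20:00.
Gita free: 08:00-16:45.
Sam ∩ Rosa: 08:15-14:45.
Sam ∩ Rosa ∩ Ines: 09:15-14:45.
Sam ∩ Rosa ∩ Ines ∩ Grace: 09:15-12:15.
Sam ∩ Rosa ∩ Ines ∩ Grace ∩ Gita: 09:15-12:15.
So the common availability across everyone is 09:15-12:15.

09:15-12:15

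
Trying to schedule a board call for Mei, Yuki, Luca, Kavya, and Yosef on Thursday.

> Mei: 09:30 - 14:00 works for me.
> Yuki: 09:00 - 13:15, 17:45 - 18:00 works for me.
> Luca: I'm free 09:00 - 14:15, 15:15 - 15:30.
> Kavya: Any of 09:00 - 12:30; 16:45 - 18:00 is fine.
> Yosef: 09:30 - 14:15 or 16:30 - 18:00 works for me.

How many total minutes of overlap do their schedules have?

Mei ∩ Yuki: 09:30-13:15.
Mei ∩ Yuki ∩ Luca: 09:30-13:15.
Mei ∩ Yuki ∩ Luca ∩ Kavya: 09:30-12:30.
Mei ∩ Yuki ∩ Luca ∩ Kavya ∩ Yosef: 09:30-12:30.
So the common availability across everyone is 09:30-12:30.
That's a single block of 180 minutes.

180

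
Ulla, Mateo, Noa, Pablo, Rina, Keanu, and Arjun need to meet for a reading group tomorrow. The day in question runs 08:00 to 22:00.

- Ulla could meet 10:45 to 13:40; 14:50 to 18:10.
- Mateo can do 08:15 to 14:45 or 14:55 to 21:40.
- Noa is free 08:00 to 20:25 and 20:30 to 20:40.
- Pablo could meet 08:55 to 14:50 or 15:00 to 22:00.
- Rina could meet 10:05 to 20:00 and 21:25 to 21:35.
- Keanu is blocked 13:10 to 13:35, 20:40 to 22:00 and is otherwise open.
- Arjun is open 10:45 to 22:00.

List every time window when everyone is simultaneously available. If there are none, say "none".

Ulla free: 10:45-13:40, 14:50-18:10.
Mateo free: 08:15-14:45, 14:55-21:40.
Noa free: 08:00-20:25, 20:30-20:40.
Pablo free: 08:55-14:50, 15:00-22:00.
Rina free: 10:05-20:00, 21:25-21:35.
Keanu free: 08:00-13:10, 13:35-20:40 (invert busy blocks within the working day).
Arjun free: 10:45-22:00.
Ulla ∩ Mateo: 10:45-13:40, 14:55-18:10.
Ulla ∩ Mateo ∩ Noa: 10:45-13:40, 14:55-18:10.
Ulla ∩ Mateo ∩ Noa ∩ Pablo: 10:45-13:40, 15:00-18:10.
Ulla ∩ Mateo ∩ Noa ∩ Pablo ∩ Rina: 10:45-13:40, 15:00-18:10.
Ulla ∩ Mateo ∩ Noa ∩ Pablo ∩ Rina ∩ Keanu: 10:45-13:10, 13:35-13:40, 15:00-18:10.
Ulla ∩ Mateo ∩ Noa ∩ Pablo ∩ Rina ∩ Keanu ∩ Arjun: 10:45-13:10, 13:35-13:40, 15:00-18:10.

10:45-13:10, 13:35-13:40, 15:00-18:10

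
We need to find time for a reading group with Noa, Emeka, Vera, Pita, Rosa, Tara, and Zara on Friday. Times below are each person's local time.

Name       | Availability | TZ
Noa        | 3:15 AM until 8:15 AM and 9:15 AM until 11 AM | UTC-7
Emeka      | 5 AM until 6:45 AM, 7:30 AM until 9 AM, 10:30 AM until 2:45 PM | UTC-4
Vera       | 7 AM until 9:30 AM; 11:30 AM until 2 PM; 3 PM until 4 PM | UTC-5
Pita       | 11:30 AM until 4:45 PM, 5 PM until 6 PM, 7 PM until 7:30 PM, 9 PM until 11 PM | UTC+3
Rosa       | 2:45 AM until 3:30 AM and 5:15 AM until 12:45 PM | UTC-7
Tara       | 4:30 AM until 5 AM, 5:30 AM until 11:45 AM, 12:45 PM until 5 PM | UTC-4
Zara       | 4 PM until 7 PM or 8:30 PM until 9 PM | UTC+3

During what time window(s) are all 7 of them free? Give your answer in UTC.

Noa in UTC: 10:15-15:15, 16:15-18:00 (add 7h to convert from UTC-7).
Emeka in UTC: 09:00-10:45, 11:30-13:00, 14:30-18:45 (add 4h to convert from UTC-4).
Vera in UTC: 12:00-14:30, 16:30-19:00, 20:00-21:00 (add 5h to convert from UTC-5).
Pita in UTC: 08:30-13:45, 14:00-15:00, 16:00-16:30, 18:00-20:00 (subtract 3h to convert from UTC+3).
Rosa in UTC: 09:45-10:30, 12:15-19:45 (add 7h to convert from UTC-7).
Tara in UTC: 08:30-09:00, 09:30-15:45, 16:45-21:00 (add 4h to convert from UTC-4).
Zara in UTC: 13:00-16:00, 17:30-18:00 (subtract 3h to convert from UTC+3).
Noa ∩ Emeka: 10:15-10:45, 11:30-13:00, 14:30-15:15, 16:15-18:00.
Noa ∩ Emeka ∩ Vera: 12:00-13:00, 16:30-18:00.
Noa ∩ Emeka ∩ Vera ∩ Pita: 12:00-13:00.
Noa ∩ Emeka ∩ Vera ∩ Pita ∩ Rosa: 12:15-13:00.
Noa ∩ Emeka ∩ Vera ∩ Pita ∩ Rosa ∩ Tara: 12:15-13:00.
Noa ∩ Emeka ∩ Vera ∩ Pita ∩ Rosa ∩ Tara ∩ Zara: ∅.
There is no time when everyone is free.

none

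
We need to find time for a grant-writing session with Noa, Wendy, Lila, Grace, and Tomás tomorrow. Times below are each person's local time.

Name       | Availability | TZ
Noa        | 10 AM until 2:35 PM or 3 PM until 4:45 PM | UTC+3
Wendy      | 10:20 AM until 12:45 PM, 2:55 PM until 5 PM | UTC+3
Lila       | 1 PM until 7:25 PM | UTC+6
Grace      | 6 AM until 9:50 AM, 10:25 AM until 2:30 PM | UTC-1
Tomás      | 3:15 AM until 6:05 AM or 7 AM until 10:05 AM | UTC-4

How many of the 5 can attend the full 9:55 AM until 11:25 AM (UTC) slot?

Noa in UTC: 07:00-11:35, 12:00-13:45 (subtract 3h to convert from UTC+3).
Wendy in UTC: 07:20-09:45, 11:55-14:00 (subtract 3h to convert from UTC+3).
Lila in UTC: 07:00-13:25 (subtract 6h to convert from UTC+6).
Grace in UTC: 07:00-10:50, 11:25-15:30 (add 1h to convert from UTC-1).
Tomás in UTC: 07:15-10:05, 11:00-14:05 (add 4h to convert from UTC-4).
Noa and Lila can make the full 09:55-11:25 slot — that's 2.

2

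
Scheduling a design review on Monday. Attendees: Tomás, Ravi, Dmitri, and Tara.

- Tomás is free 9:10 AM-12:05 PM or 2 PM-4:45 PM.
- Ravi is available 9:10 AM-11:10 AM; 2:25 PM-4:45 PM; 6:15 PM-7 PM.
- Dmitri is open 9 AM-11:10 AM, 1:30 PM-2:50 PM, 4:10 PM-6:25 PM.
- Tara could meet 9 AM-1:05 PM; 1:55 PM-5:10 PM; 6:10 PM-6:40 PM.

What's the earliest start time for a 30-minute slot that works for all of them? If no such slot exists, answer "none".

09:10

Tomás ∩ Ravi: 09:10-11:10, 14:25-16:45.
Tomás ∩ Ravi ∩ Dmitri: 09:10-11:10, 14:25-14:50, 16:10-16:45.
Tomás ∩ Ravi ∩ Dmitri ∩ Tara: 09:10-11:10, 14:25-14:50, 16:10-16:45.
The first common window of at least 30 minutes is 09:10-11:10, so the earliest start is 09:10.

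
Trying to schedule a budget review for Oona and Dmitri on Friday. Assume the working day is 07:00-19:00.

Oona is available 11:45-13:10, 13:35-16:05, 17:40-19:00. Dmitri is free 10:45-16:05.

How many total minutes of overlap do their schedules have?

Oona ∩ Dmitri: 11:45-13:10, 13:35-16:05.
So the common availability across everyone is 11:45-13:10, 13:35-16:05.
Summing the common windows: 85 + 150 = 235 minutes.

235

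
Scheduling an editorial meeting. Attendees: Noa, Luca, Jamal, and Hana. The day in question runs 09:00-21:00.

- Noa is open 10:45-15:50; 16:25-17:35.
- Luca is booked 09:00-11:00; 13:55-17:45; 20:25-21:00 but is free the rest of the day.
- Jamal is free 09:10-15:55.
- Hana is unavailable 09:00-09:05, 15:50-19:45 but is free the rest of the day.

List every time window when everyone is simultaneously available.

11:00-13:55

Noa free: 10:45-15:50, 16:25-17:35.
Luca free: 11:00-13:55, 17:45-20:25 (invert busy blocks within the working day).
Jamal free: 09:10-15:55.
Hana free: 09:05-15:50, 19:45-21:00 (invert busy blocks within the working day).
Noa ∩ Luca: 11:00-13:55.
Noa ∩ Luca ∩ Jamal: 11:00-13:55.
Noa ∩ Luca ∩ Jamal ∩ Hana: 11:00-13:55.
So the common availability across everyone is 11:00-13:55.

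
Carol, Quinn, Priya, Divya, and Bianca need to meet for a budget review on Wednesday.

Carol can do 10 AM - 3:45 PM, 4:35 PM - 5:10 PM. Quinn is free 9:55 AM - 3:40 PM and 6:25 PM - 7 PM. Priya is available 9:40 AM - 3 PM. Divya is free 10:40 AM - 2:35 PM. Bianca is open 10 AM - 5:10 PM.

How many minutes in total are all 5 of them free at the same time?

235

Carol ∩ Quinn: 10:00-15:40.
Carol ∩ Quinn ∩ Priya: 10:00-15:00.
Carol ∩ Quinn ∩ Priya ∩ Divya: 10:40-14:35.
Carol ∩ Quinn ∩ Priya ∩ Divya ∩ Bianca: 10:40-14:35.
That's a single block of 235 minutes.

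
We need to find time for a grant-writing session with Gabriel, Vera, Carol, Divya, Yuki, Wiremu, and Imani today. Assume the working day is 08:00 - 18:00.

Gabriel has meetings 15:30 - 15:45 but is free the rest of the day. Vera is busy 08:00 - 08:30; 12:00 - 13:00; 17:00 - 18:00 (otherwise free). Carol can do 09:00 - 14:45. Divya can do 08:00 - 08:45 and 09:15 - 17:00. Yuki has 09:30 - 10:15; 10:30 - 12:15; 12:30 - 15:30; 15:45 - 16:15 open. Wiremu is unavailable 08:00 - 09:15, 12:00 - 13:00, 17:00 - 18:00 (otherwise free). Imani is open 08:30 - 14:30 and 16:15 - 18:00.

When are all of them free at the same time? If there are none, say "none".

09:30-10:15, 10:30-12:00, 13:00-14:30

Gabriel free: 08:00-15:30, 15:45-18:00 (invert busy blocks within the working day).
Vera free: 08:30-12:00, 13:00-17:00 (invert busy blocks within the working day).
Carol free: 09:00-14:45.
Divya free: 08:00-08:45, 09:15-17:00.
Yuki free: 09:30-10:15, 10:30-12:15, 12:30-15:30, 15:45-16:15.
Wiremu free: 09:15-12:00, 13:00-17:00 (invert busy blocks within the working day).
Imani free: 08:30-14:30, 16:15-18:00.
Gabriel ∩ Vera: 08:30-12:00, 13:00-15:30, 15:45-17:00.
Gabriel ∩ Vera ∩ Carol: 09:00-12:00, 13:00-14:45.
Gabriel ∩ Vera ∩ Carol ∩ Divya: 09:15-12:00, 13:00-14:45.
Gabriel ∩ Vera ∩ Carol ∩ Divya ∩ Yuki: 09:30-10:15, 10:30-12:00, 13:00-14:45.
Gabriel ∩ Vera ∩ Carol ∩ Divya ∩ Yuki ∩ Wiremu: 09:30-10:15, 10:30-12:00, 13:00-14:45.
Gabriel ∩ Vera ∩ Carol ∩ Divya ∩ Yuki ∩ Wiremu ∩ Imani: 09:30-10:15, 10:30-12:00, 13:00-14:30.
Those are the intersection windows.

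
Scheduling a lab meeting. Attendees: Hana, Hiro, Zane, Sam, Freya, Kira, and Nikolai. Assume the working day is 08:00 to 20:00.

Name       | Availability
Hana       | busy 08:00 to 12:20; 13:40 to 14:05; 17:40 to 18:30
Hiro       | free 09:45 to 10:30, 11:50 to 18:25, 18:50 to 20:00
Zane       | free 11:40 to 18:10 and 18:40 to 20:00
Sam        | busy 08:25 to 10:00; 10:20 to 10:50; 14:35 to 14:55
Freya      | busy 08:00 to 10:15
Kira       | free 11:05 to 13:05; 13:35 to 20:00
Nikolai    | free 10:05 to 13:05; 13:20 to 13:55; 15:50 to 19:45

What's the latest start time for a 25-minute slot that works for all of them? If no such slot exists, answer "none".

Hana free: 12:20-13:40, 14:05-17:40, 18:30-20:00 (invert busy blocks within the working day).
Hiro free: 09:45-10:30, 11:50-18:25, 18:50-20:00.
Zane free: 11:40-18:10, 18:40-20:00.
Sam free: 08:00-08:25, 10:00-10:20, 10:50-14:35, 14:55-20:00 (invert busy blocks within the working day).
Freya free: 10:15-20:00 (invert busy blocks within the working day).
Kira free: 11:05-13:05, 13:35-20:00.
Nikolai free: 10:05-13:05, 13:20-13:55, 15:50-19:45.
Hana ∩ Hiro: 12:20-13:40, 14:05-17:40, 18:50-20:00.
Hana ∩ Hiro ∩ Zane: 12:20-13:40, 14:05-17:40, 18:50-20:00.
Hana ∩ Hiro ∩ Zane ∩ Sam: 12:20-13:40, 14:05-14:35, 14:55-17:40, 18:50-20:00.
Hana ∩ Hiro ∩ Zane ∩ Sam ∩ Freya: 12:20-13:40, 14:05-14:35, 14:55-17:40, 18:50-20:00.
Hana ∩ Hiro ∩ Zane ∩ Sam ∩ Freya ∩ Kira: 12:20-13:05, 13:35-13:40, 14:05-14:35, 14:55-17:40, 18:50-20:00.
Hana ∩ Hiro ∩ Zane ∩ Sam ∩ Freya ∩ Kira ∩ Nikolai: 12:20-13:05, 13:35-13:40, 15:50-17:40, 18:50-19:45.
The last common window of at least 25 minutes is 18:50-19:45; a 25-minute meeting can start as late as 19:20 and still end by 19:45.

19:20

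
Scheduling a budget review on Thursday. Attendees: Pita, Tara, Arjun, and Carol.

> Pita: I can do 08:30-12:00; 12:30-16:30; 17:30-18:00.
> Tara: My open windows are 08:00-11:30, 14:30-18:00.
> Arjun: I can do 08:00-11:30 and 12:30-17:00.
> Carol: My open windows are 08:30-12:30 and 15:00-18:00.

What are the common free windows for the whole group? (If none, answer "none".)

08:30-11:30, 15:00-16:30

Pita ∩ Tara: 08:30-11:30, 14:30-16:30, 17:30-18:00.
Pita ∩ Tara ∩ Arjun: 08:30-11:30, 14:30-16:30.
Pita ∩ Tara ∩ Arjun ∩ Carol: 08:30-11:30, 15:00-16:30.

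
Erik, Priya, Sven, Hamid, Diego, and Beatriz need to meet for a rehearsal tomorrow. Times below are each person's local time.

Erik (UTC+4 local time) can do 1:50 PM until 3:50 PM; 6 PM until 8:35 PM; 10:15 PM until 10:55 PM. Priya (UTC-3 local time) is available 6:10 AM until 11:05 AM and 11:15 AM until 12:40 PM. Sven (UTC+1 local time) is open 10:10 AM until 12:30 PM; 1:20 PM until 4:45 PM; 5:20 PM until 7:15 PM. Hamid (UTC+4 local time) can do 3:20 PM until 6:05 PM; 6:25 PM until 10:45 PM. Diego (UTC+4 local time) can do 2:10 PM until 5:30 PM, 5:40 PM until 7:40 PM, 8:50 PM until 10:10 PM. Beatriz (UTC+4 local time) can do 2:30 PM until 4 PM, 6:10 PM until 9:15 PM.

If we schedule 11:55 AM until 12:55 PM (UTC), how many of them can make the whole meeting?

Erik in UTC: 09:50-11:50, 14:00-16:35, 18:15-18:55 (subtract 4h to convert from UTC+4).
Priya in UTC: 09:10-14:05, 14:15-15:40 (add 3h to convert from UTC-3).
Sven in UTC: 09:10-11:30, 12:20-15:45, 16:20-18:15 (subtract 1h to convert from UTC+1).
Hamid in UTC: 11:20-14:05, 14:25-18:45 (subtract 4h to convert from UTC+4).
Diego in UTC: 10:10-13:30, 13:40-15:40, 16:50-18:10 (subtract 4h to convert from UTC+4).
Beatriz in UTC: 10:30-12:00, 14:10-17:15 (subtract 4h to convert from UTC+4).
Priya, Hamid, and Diego can make the full 11:55-12:55 slot — that's 3.

3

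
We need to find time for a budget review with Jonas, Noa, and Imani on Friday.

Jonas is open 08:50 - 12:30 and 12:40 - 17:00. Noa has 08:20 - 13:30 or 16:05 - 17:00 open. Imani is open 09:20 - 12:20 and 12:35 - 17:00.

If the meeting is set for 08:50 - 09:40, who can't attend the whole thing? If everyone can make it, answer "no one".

Imani

Jonas: free for 08:50-09:40. Noa: free for 08:50-09:40. Imani: not fully free for 08:50-09:40.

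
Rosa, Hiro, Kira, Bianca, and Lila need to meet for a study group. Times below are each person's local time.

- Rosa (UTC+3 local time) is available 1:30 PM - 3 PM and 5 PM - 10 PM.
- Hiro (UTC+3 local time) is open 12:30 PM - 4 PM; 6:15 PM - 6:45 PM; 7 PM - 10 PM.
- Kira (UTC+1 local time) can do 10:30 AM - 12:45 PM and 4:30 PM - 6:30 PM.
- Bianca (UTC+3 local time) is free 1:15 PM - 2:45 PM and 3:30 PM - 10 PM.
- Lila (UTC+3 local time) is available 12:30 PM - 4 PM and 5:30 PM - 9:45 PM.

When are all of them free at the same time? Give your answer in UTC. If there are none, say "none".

Rosa in UTC: 10:30-12:00, 14:00-19:00 (subtract 3h to convert from UTC+3).
Hiro in UTC: 09:30-13:00, 15:15-15:45, 16:00-19:00 (subtract 3h to convert from UTC+3).
Kira in UTC: 09:30-11:45, 15:30-17:30 (subtract 1h to convert from UTC+1).
Bianca in UTC: 10:15-11:45, 12:30-19:00 (subtract 3h to convert from UTC+3).
Lila in UTC: 09:30-13:00, 14:30-18:45 (subtract 3h to convert from UTC+3).
Rosa ∩ Hiro: 10:30-12:00, 15:15-15:45, 16:00-19:00.
Rosa ∩ Hiro ∩ Kira: 10:30-11:45, 15:30-15:45, 16:00-17:30.
Rosa ∩ Hiro ∩ Kira ∩ Bianca: 10:30-11:45, 15:30-15:45, 16:00-17:30.
Rosa ∩ Hiro ∩ Kira ∩ Bianca ∩ Lila: 10:30-11:45, 15:30-15:45, 16:00-17:30.

10:30-11:45, 15:30-15:45, 16:00-17:30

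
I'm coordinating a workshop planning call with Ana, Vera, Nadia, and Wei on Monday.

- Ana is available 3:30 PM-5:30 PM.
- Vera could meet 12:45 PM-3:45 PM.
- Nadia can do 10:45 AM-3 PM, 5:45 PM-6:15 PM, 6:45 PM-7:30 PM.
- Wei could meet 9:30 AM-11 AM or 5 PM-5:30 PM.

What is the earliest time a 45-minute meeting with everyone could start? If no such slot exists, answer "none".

none

Ana ∩ Vera: 15:30-15:45.
Ana ∩ Vera ∩ Nadia: ∅.
Ana ∩ Vera ∩ Nadia ∩ Wei: ∅.
There is no time when everyone is free.
No common window is at least 45 minutes long.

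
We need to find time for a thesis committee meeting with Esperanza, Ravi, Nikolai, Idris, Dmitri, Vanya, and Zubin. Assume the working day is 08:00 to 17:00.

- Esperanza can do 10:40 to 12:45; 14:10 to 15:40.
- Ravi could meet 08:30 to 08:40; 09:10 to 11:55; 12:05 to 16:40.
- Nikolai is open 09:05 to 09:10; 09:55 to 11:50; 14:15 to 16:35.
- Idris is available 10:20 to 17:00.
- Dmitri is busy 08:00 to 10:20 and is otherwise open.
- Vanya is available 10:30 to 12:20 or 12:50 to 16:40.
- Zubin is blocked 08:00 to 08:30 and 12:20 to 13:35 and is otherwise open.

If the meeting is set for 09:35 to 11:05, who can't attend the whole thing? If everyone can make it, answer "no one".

Esperanza free: 10:40-12:45, 14:10-15:40.
Ravi free: 08:30-08:40, 09:10-11:55, 12:05-16:40.
Nikolai free: 09:05-09:10, 09:55-11:50, 14:15-16:35.
Idris free: 10:20-17:00.
Dmitri free: 10:20-17:00 (invert busy blocks within the working day).
Vanya free: 10:30-12:20, 12:50-16:40.
Zubin free: 08:30-12:20, 13:35-17:00 (invert busy blocks within the working day).
Esperanza: not fully free for 09:35-11:05. Ravi: free for 09:35-11:05. Nikolai: not fully free for 09:35-11:05. Idris: not fully free for 09:35-11:05. Dmitri: not fully free for 09:35-11:05. Vanya: not fully free for 09:35-11:05. Zubin: free for 09:35-11:05.

Dmitri, Esperanza, Idris, Nikolai, Vanya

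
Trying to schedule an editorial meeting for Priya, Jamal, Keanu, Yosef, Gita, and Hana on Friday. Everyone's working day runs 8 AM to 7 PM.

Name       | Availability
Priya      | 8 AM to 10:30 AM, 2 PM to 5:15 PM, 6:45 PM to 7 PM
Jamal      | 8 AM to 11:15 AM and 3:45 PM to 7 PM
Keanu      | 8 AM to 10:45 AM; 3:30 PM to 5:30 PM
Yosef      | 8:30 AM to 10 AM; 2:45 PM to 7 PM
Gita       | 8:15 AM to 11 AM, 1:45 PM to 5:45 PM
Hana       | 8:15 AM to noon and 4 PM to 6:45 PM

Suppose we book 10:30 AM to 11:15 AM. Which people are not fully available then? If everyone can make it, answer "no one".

Priya: not fully free for 10:30-11:15. Jamal: free for 10:30-11:15. Keanu: not fully free for 10:30-11:15. Yosef: not fully free for 10:30-11:15. Gita: not fully free for 10:30-11:15. Hana: free for 10:30-11:15.

Gita, Keanu, Priya, Yosef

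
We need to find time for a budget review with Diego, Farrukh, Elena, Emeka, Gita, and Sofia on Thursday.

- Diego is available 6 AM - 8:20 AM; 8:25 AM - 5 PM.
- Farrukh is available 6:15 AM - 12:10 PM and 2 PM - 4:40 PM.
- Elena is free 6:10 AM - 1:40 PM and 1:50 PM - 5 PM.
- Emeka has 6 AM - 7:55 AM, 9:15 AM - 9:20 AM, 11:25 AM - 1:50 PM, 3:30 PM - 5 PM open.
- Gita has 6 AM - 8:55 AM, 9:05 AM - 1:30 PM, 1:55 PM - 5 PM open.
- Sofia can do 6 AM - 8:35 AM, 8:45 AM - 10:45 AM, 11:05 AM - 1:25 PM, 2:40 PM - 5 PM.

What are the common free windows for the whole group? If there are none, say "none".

Diego ∩ Farrukh: 06:15-08:20, 08:25-12:10, 14:00-16:40.
Diego ∩ Farrukh ∩ Elena: 06:15-08:20, 08:25-12:10, 14:00-16:40.
Diego ∩ Farrukh ∩ Elena ∩ Emeka: 06:15-07:55, 09:15-09:20, 11:25-12:10, 15:30-16:40.
Diego ∩ Farrukh ∩ Elena ∩ Emeka ∩ Gita: 06:15-07:55, 09:15-09:20, 11:25-12:10, 15:30-16:40.
Diego ∩ Farrukh ∩ Elena ∩ Emeka ∩ Gita ∩ Sofia: 06:15-07:55, 09:15-09:20, 11:25-12:10, 15:30-16:40.

06:15-07:55, 09:15-09:20, 11:25-12:10, 15:30-16:40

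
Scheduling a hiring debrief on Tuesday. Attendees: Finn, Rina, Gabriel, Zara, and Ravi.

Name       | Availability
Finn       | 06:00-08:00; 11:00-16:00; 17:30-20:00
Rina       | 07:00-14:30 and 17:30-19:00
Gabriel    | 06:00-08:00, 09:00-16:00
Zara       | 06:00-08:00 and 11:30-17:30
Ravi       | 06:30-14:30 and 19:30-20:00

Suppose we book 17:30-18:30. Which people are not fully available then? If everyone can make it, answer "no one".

Finn: free for 17:30-18:30. Rina: free for 17:30-18:30. Gabriel: not fully free for 17:30-18:30. Zara: not fully free for 17:30-18:30. Ravi: not fully free for 17:30-18:30.

Gabriel, Ravi, Zara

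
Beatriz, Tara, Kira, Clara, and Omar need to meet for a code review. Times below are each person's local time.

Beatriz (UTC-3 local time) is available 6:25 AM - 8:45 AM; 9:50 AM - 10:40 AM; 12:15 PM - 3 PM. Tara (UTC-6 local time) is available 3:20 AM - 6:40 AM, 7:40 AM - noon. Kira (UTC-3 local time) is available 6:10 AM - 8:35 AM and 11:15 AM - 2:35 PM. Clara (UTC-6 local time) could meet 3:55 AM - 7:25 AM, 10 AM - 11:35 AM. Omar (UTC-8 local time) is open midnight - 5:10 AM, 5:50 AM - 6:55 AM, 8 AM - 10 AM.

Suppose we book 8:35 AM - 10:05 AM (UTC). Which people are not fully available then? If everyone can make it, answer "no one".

Beatriz, Clara, Kira, Tara

Beatriz in UTC: 09:25-11:45, 12:50-13:40, 15:15-18:00 (add 3h to convert from UTC-3).
Tara in UTC: 09:20-12:40, 13:40-18:00 (add 6h to convert from UTC-6).
Kira in UTC: 09:10-11:35, 14:15-17:35 (add 3h to convert from UTC-3).
Clara in UTC: 09:55-13:25, 16:00-17:35 (add 6h to convert from UTC-6).
Omar in UTC: 08:00-13:10, 13:50-14:55, 16:00-18:00 (add 8h to convert from UTC-8).
Beatriz: not fully free for 08:35-10:05. Tara: not fully free for 08:35-10:05. Kira: not fully free for 08:35-10:05. Clara: not fully free for 08:35-10:05. Omar: free for 08:35-10:05.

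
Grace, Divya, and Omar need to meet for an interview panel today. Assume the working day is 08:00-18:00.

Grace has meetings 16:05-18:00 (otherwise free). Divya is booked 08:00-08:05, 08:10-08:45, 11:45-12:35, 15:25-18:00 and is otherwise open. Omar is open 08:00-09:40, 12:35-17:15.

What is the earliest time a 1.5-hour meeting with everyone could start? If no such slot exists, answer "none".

Grace free: 08:00-16:05 (invert busy blocks within the working day).
Divya free: 08:05-08:10, 08:45-11:45, 12:35-15:25 (invert busy blocks within the working day).
Omar free: 08:00-09:40, 12:35-17:15.
Grace ∩ Divya: 08:05-08:10, 08:45-11:45, 12:35-15:25.
Grace ∩ Divya ∩ Omar: 08:05-08:10, 08:45-09:40, 12:35-15:25.
So the common availability across everyone is 08:05-08:10, 08:45-09:40, 12:35-15:25.
The first common window of at least 90 minutes is 12:35-15:25, so the earliest start is 12:35.

12:35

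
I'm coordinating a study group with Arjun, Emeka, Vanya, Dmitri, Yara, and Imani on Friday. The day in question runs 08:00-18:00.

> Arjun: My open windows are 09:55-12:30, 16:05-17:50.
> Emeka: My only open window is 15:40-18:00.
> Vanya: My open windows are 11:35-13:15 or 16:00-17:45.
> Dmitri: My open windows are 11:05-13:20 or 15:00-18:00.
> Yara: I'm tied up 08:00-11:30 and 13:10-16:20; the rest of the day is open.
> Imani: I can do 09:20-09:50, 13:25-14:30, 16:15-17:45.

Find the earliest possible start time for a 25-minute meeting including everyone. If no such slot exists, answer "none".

Arjun free: 09:55-12:30, 16:05-17:50.
Emeka free: 15:40-18:00.
Vanya free: 11:35-13:15, 16:00-17:45.
Dmitri free: 11:05-13:20, 15:00-18:00.
Yara free: 11:30-13:10, 16:20-18:00 (invert busy blocks within the working day).
Imani free: 09:20-09:50, 13:25-14:30, 16:15-17:45.
Arjun ∩ Emeka: 16:05-17:50.
Arjun ∩ Emeka ∩ Vanya: 16:05-17:45.
Arjun ∩ Emeka ∩ Vanya ∩ Dmitri: 16:05-17:45.
Arjun ∩ Emeka ∩ Vanya ∩ Dmitri ∩ Yara: 16:20-17:45.
Arjun ∩ Emeka ∩ Vanya ∩ Dmitri ∩ Yara ∩ Imani: 16:20-17:45.
The first common window of at least 25 minutes is 16:20-17:45, so the earliest start is 16:20.

16:20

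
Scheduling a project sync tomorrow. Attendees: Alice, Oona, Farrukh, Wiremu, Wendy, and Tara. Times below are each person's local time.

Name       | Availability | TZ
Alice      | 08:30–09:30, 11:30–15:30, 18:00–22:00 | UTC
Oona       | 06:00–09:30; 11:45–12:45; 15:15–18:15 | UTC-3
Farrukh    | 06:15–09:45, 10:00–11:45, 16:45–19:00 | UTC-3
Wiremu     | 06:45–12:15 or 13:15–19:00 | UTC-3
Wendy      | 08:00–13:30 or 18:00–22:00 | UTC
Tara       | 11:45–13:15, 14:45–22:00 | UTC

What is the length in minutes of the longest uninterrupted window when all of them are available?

Alice in UTC: 08:30-09:30, 11:30-15:30, 18:00-22:00.
Oona in UTC: 09:00-12:30, 14:45-15:45, 18:15-21:15 (add 3h to convert from UTC-3).
Farrukh in UTC: 09:15-12:45, 13:00-14:45, 19:45-22:00 (add 3h to convert from UTC-3).
Wiremu in UTC: 09:45-15:15, 16:15-22:00 (add 3h to convert from UTC-3).
Wendy in UTC: 08:00-13:30, 18:00-22:00.
Tara in UTC: 11:45-13:15, 14:45-22:00.
Alice ∩ Oona: 09:00-09:30, 11:30-12:30, 14:45-15:30, 18:15-21:15.
Alice ∩ Oona ∩ Farrukh: 09:15-09:30, 11:30-12:30, 19:45-21:15.
Alice ∩ Oona ∩ Farrukh ∩ Wiremu: 11:30-12:30, 19:45-21:15.
Alice ∩ Oona ∩ Farrukh ∩ Wiremu ∩ Wendy: 11:30-12:30, 19:45-21:15.
Alice ∩ Oona ∩ Farrukh ∩ Wiremu ∩ Wendy ∩ Tara: 11:45-12:30, 19:45-21:15.
So the common availability across everyone is 11:45-12:30, 19:45-21:15.
The longest is 19:45-21:15 at 90 minutes.

90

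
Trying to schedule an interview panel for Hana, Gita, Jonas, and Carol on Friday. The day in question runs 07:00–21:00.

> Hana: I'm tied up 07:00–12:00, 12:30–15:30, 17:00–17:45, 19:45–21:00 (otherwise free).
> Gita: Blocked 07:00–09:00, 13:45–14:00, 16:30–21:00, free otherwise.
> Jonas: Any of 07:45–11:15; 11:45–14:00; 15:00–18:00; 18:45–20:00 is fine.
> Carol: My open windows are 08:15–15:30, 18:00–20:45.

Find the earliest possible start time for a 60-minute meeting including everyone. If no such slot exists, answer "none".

Hana free: 12:00-12:30, 15:30-17:00, 17:45-19:45 (invert busy blocks within the working day).
Gita free: 09:00-13:45, 14:00-16:30 (invert busy blocks within the working day).
Jonas free: 07:45-11:15, 11:45-14:00, 15:00-18:00, 18:45-20:00.
Carol free: 08:15-15:30, 18:00-20:45.
Hana ∩ Gita: 12:00-12:30, 15:30-16:30.
Hana ∩ Gita ∩ Jonas: 12:00-12:30, 15:30-16:30.
Hana ∩ Gita ∩ Jonas ∩ Carol: 12:00-12:30.
No common window is at least 60 minutes long.

none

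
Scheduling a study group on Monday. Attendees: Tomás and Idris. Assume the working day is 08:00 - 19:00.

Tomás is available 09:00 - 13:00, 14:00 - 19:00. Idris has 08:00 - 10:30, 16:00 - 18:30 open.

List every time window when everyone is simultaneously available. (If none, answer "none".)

Tomás ∩ Idris: 09:00-10:30, 16:00-18:30.
Those are the intersection windows.

09:00-10:30, 16:00-18:30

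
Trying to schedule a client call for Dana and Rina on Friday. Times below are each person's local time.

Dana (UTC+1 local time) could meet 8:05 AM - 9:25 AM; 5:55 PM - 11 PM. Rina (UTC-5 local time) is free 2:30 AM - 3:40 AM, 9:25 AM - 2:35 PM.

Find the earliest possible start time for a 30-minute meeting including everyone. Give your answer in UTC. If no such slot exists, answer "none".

Dana in UTC: 07:05-08:25, 16:55-22:00 (subtract 1h to convert from UTC+1).
Rina in UTC: 07:30-08:40, 14:25-19:35 (add 5h to convert from UTC-5).
Dana ∩ Rina: 07:30-08:25, 16:55-19:35.
So the common availability across everyone is 07:30-08:25, 16:55-19:35.
The first common window of at least 30 minutes is 07:30-08:25, so the earliest start is 07:30.

07:30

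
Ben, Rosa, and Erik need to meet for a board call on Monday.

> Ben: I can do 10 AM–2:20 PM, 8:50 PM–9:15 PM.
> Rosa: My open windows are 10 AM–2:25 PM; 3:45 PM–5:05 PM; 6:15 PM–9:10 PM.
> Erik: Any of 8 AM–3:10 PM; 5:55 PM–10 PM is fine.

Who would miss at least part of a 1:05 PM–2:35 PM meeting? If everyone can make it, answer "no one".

Ben, Rosa

Ben: not fully free for 13:05-14:35. Rosa: not fully free for 13:05-14:35. Erik: free for 13:05-14:35.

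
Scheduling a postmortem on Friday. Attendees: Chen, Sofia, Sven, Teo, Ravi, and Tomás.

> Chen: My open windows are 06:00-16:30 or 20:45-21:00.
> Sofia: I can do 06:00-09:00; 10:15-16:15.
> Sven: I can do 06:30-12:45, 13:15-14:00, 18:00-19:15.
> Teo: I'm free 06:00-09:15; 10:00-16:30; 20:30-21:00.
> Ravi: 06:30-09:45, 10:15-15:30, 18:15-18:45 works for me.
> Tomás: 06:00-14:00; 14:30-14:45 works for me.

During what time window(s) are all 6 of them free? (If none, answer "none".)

Chen ∩ Sofia: 06:00-09:00, 10:15-16:15.
Chen ∩ Sofia ∩ Sven: 06:30-09:00, 10:15-12:45, 13:15-14:00.
Chen ∩ Sofia ∩ Sven ∩ Teo: 06:30-09:00, 10:15-12:45, 13:15-14:00.
Chen ∩ Sofia ∩ Sven ∩ Teo ∩ Ravi: 06:30-09:00, 10:15-12:45, 13:15-14:00.
Chen ∩ Sofia ∩ Sven ∩ Teo ∩ Ravi ∩ Tomás: 06:30-09:00, 10:15-12:45, 13:15-14:00.
Those are the intersection windows.

06:30-09:00, 10:15-12:45, 13:15-14:00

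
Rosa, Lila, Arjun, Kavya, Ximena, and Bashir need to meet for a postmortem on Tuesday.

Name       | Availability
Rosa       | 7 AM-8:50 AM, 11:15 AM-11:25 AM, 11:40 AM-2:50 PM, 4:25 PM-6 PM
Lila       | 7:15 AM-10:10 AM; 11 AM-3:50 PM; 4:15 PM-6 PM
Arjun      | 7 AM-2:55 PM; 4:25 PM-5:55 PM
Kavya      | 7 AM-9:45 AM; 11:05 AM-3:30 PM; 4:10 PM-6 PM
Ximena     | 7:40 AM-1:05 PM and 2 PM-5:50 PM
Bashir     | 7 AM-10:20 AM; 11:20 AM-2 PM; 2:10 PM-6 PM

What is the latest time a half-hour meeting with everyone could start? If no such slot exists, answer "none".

17:20

Rosa ∩ Lila: 07:15-08:50, 11:15-11:25, 11:40-14:50, 16:25-18:00.
Rosa ∩ Lila ∩ Arjun: 07:15-08:50, 11:15-11:25, 11:40-14:50, 16:25-17:55.
Rosa ∩ Lila ∩ Arjun ∩ Kavya: 07:15-08:50, 11:15-11:25, 11:40-14:50, 16:25-17:55.
Rosa ∩ Lila ∩ Arjun ∩ Kavya ∩ Ximena: 07:40-08:50, 11:15-11:25, 11:40-13:05, 14:00-14:50, 16:25-17:50.
Rosa ∩ Lila ∩ Arjun ∩ Kavya ∩ Ximena ∩ Bashir: 07:40-08:50, 11:20-11:25, 11:40-13:05, 14:10-14:50, 16:25-17:50.
The last common window of at least 30 minutes is 16:25-17:50; a 30-minute meeting can start as late as 17:20 and still end by 17:50.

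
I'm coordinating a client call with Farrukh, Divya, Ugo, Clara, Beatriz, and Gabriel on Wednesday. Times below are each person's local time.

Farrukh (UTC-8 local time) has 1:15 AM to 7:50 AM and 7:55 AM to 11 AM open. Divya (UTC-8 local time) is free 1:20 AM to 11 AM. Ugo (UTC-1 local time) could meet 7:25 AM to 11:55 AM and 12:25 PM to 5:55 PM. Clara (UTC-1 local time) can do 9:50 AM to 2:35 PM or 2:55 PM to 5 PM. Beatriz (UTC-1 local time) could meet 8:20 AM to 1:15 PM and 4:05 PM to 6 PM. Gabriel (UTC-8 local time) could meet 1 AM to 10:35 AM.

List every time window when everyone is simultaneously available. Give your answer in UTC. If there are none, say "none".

Farrukh in UTC: 09:15-15:50, 15:55-19:00 (add 8h to convert from UTC-8).
Divya in UTC: 09:20-19:00 (add 8h to convert from UTC-8).
Ugo in UTC: 08:25-12:55, 13:25-18:55 (add 1h to convert from UTC-1).
Clara in UTC: 10:50-15:35, 15:55-18:00 (add 1h to convert from UTC-1).
Beatriz in UTC: 09:20-14:15, 17:05-19:00 (add 1h to convert from UTC-1).
Gabriel in UTC: 09:00-18:35 (add 8h to convert from UTC-8).
Farrukh ∩ Divya: 09:20-15:50, 15:55-19:00.
Farrukh ∩ Divya ∩ Ugo: 09:20-12:55, 13:25-15:50, 15:55-18:55.
Farrukh ∩ Divya ∩ Ugo ∩ Clara: 10:50-12:55, 13:25-15:35, 15:55-18:00.
Farrukh ∩ Divya ∩ Ugo ∩ Clara ∩ Beatriz: 10:50-12:55, 13:25-14:15, 17:05-18:00.
Farrukh ∩ Divya ∩ Ugo ∩ Clara ∩ Beatriz ∩ Gabriel: 10:50-12:55, 13:25-14:15, 17:05-18:00.
So the common availability across everyone is 10:50-12:55, 13:25-14:15, 17:05-18:00.

10:50-12:55, 13:25-14:15, 17:05-18:00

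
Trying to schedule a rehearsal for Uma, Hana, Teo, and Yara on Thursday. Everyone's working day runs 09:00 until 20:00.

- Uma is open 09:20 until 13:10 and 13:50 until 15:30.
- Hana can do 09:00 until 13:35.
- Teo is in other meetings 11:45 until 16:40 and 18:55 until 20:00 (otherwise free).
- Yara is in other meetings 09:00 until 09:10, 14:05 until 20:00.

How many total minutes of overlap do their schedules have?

145

Uma free: 09:20-13:10, 13:50-15:30.
Hana free: 09:00-13:35.
Teo free: 09:00-11:45, 16:40-18:55 (invert busy blocks within the working day).
Yara free: 09:10-14:05 (invert busy blocks within the working day).
Uma ∩ Hana: 09:20-13:10.
Uma ∩ Hana ∩ Teo: 09:20-11:45.
Uma ∩ Hana ∩ Teo ∩ Yara: 09:20-11:45.
That's a single block of 145 minutes.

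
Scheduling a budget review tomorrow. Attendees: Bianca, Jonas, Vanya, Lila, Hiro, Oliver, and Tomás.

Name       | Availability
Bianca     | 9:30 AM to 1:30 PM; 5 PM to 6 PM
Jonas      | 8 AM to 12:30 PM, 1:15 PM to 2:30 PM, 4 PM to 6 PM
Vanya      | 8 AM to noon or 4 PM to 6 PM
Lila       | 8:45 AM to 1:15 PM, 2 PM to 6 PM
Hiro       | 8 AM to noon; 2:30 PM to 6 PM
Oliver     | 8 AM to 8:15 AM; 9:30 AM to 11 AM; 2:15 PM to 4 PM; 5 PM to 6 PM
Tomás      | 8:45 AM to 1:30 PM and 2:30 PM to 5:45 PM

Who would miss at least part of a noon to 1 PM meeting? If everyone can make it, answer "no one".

Bianca: free for 12:00-13:00. Jonas: not fully free for 12:00-13:00. Vanya: not fully free for 12:00-13:00. Lila: free for 12:00-13:00. Hiro: not fully free for 12:00-13:00. Oliver: not fully free for 12:00-13:00. Tomás: free for 12:00-13:00.

Hiro, Jonas, Oliver, Vanya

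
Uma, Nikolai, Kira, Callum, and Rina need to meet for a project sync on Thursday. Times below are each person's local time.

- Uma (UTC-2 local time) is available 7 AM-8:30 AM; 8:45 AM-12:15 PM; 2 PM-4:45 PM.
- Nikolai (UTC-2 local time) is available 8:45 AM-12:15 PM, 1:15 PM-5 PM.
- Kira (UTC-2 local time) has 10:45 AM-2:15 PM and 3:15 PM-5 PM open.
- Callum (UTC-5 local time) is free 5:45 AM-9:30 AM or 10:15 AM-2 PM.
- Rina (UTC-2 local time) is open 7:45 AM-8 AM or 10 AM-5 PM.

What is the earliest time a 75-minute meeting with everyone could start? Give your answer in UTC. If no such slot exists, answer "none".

Uma in UTC: 09:00-10:30, 10:45-14:15, 16:00-18:45 (add 2h to convert from UTC-2).
Nikolai in UTC: 10:45-14:15, 15:15-19:00 (add 2h to convert from UTC-2).
Kira in UTC: 12:45-16:15, 17:15-19:00 (add 2h to convert from UTC-2).
Callum in UTC: 10:45-14:30, 15:15-19:00 (add 5h to convert from UTC-5).
Rina in UTC: 09:45-10:00, 12:00-19:00 (add 2h to convert from UTC-2).
Uma ∩ Nikolai: 10:45-14:15, 16:00-18:45.
Uma ∩ Nikolai ∩ Kira: 12:45-14:15, 16:00-16:15, 17:15-18:45.
Uma ∩ Nikolai ∩ Kira ∩ Callum: 12:45-14:15, 16:00-16:15, 17:15-18:45.
Uma ∩ Nikolai ∩ Kira ∩ Callum ∩ Rina: 12:45-14:15, 16:00-16:15, 17:15-18:45.
Those are the intersection windows.
The first common window of at least 75 minutes is 12:45-14:15, so the earliest start is 12:45.

12:45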